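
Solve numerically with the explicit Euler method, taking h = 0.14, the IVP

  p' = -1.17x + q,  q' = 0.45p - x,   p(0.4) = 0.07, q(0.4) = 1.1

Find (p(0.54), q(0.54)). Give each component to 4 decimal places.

Euler on (p,q): p_{n+1} = p_n + h·p', q_{n+1} = q_n + h·q'.
0.400000: (0.070000, 1.100000); f=(0.632000, -0.368500) → (0.158480, 1.048410)
(p(0.54), q(0.54)) ≈ (0.1585, 1.0484)

0.1585, 1.0484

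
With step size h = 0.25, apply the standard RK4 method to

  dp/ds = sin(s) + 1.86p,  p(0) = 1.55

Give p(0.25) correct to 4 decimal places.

2.5038

RK4: k1 = f(s_n, p_n); k2 = f(s_n + h/2, p_n + (h/2)·k1); k3 = f(s_n + h/2, p_n + (h/2)·k2); k4 = f(s_n + h, p_n + h·k3); p_{n+1} = p_n + (h/6)·(k1 + 2k2 + 2k3 + k4).
s=0.000000, p=1.550000:
  k1 = f(0.000000, 1.550000) = 2.883000
  k2 = f(0.125000, 1.910375) = 3.677972
  k3 = f(0.125000, 2.009747) = 3.862803
  k4 = f(0.250000, 2.515701) = 4.926607
  p ← 1.550000 + (0.25/6)·(k1 + 2k2 + 2k3 + k4) = 2.503798
p(0.25) ≈ 2.5038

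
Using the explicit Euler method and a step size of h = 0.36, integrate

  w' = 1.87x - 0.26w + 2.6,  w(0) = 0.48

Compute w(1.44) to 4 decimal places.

4.9399

Euler: w_{n+1} = w_n + h·f(x_n, w_n).
x=0.000000, w=0.480000: f=2.475200 → w ← 0.480000 + 0.36·2.475200 = 1.371072
x=0.360000, w=1.371072: f=2.916721 → w ← 1.371072 + 0.36·2.916721 = 2.421092
x=0.720000, w=2.421092: f=3.316916 → w ← 2.421092 + 0.36·3.316916 = 3.615181
x=1.080000, w=3.615181: f=3.679653 → w ← 3.615181 + 0.36·3.679653 = 4.939856
w(1.44) ≈ 4.9399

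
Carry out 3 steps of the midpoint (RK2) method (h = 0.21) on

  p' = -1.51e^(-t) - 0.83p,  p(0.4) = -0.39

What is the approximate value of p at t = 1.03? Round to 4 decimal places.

Midpoint: k1 = f(t_n, p_n); k2 = f(t_n + h/2, p_n + (h/2)·k1); p_{n+1} = p_n + h·k2.
t=0.400000, p=-0.390000:
  k1 = f(0.400000, -0.390000) = -0.688483
  k2 = f(0.505000, -0.462291) = -0.527592
  p ← -0.390000 + 0.21·(-0.527592) = -0.500794
t=0.610000, p=-0.500794:
  k1 = f(0.610000, -0.500794) = -0.404801
  k2 = f(0.715000, -0.543298) = -0.287742
  p ← -0.500794 + 0.21·(-0.287742) = -0.561220
t=0.820000, p=-0.561220:
  k1 = f(0.820000, -0.561220) = -0.199239
  k2 = f(0.925000, -0.582140) = -0.115586
  p ← -0.561220 + 0.21·(-0.115586) = -0.585493
p(1.03) ≈ -0.5855

-0.5855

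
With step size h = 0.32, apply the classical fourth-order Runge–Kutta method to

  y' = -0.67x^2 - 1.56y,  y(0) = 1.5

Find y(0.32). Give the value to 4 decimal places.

0.9044

RK4: k1 = f(x_n, y_n); k2 = f(x_n + h/2, y_n + (h/2)·k1); k3 = f(x_n + h/2, y_n + (h/2)·k2); k4 = f(x_n + h, y_n + h·k3); y_{n+1} = y_n + (h/6)·(k1 + 2k2 + 2k3 + k4).
x=0.000000, y=1.500000:
  k1 = f(0.000000, 1.500000) = -2.340000
  k2 = f(0.160000, 1.125600) = -1.773088
  k3 = f(0.160000, 1.216306) = -1.914589
  k4 = f(0.320000, 0.887331) = -1.452845
  y ← 1.500000 + (0.32/6)·(k1 + 2k2 + 2k3 + k4) = 0.904363
y(0.32) ≈ 0.9044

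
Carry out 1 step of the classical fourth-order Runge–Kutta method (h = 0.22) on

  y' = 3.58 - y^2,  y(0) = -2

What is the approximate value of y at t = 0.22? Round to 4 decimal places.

RK4: k1 = f(t_n, y_n); k2 = f(t_n + h/2, y_n + (h/2)·k1); k3 = f(t_n + h/2, y_n + (h/2)·k2); k4 = f(t_n + h, y_n + h·k3); y_{n+1} = y_n + (h/6)·(k1 + 2k2 + 2k3 + k4).
t=0.000000, y=-2.000000:
  k1 = f(0.000000, -2.000000) = -0.420000
  k2 = f(0.110000, -2.046200) = -0.606934
  k3 = f(0.110000, -2.066763) = -0.691508
  k4 = f(0.220000, -2.152132) = -1.051672
  y ← -2.000000 + (0.22/6)·(k1 + 2k2 + 2k3 + k4) = -2.149180
y(0.22) ≈ -2.1492

-2.1492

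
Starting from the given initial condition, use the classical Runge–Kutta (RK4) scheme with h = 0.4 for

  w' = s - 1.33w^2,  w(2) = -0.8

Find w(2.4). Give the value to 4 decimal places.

-0.0698

RK4: k1 = f(s_n, w_n); k2 = f(s_n + h/2, w_n + (h/2)·k1); k3 = f(s_n + h/2, w_n + (h/2)·k2); k4 = f(s_n + h, w_n + h·k3); w_{n+1} = w_n + (h/6)·(k1 + 2k2 + 2k3 + k4).
s=2.000000, w=-0.800000:
  k1 = f(2.000000, -0.800000) = 1.148800
  k2 = f(2.200000, -0.570240) = 1.767519
  k3 = f(2.200000, -0.446496) = 1.934853
  k4 = f(2.400000, -0.026059) = 2.399097
  w ← -0.800000 + (0.4/6)·(k1 + 2k2 + 2k3 + k4) = -0.069824
w(2.4) ≈ -0.0698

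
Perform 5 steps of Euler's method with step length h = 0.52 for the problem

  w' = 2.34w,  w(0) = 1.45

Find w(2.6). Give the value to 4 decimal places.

77.6248

Euler: w_{n+1} = w_n + h·f(x_n, w_n).
x=0.000000, w=1.450000: f=3.393000 → w ← 1.450000 + 0.52·3.393000 = 3.214360
x=0.520000, w=3.214360: f=7.521602 → w ← 3.214360 + 0.52·7.521602 = 7.125593
x=1.040000, w=7.125593: f=16.673888 → w ← 7.125593 + 0.52·16.673888 = 15.796015
x=1.560000, w=15.796015: f=36.962675 → w ← 15.796015 + 0.52·36.962675 = 35.016606
x=2.080000, w=35.016606: f=81.938859 → w ← 35.016606 + 0.52·81.938859 = 77.624813
w(2.6) ≈ 77.6248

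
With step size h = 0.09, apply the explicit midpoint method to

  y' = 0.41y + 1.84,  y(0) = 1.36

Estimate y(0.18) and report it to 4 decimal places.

Midpoint: k1 = f(t_n, y_n); k2 = f(t_n + h/2, y_n + (h/2)·k1); y_{n+1} = y_n + h·k2.
t=0.000000, y=1.360000:
  k1 = f(0.000000, 1.360000) = 2.397600
  k2 = f(0.045000, 1.467892) = 2.441836
  y ← 1.360000 + 0.09·2.441836 = 1.579765
t=0.090000, y=1.579765:
  k1 = f(0.090000, 1.579765) = 2.487704
  k2 = f(0.135000, 1.691712) = 2.533602
  y ← 1.579765 + 0.09·2.533602 = 1.807789
y(0.18) ≈ 1.8078

1.8078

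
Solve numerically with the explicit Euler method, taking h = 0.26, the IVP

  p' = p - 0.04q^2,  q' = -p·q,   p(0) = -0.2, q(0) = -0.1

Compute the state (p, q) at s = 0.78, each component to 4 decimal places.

Euler on (p,q): p_{n+1} = p_n + h·p', q_{n+1} = q_n + h·q'.
0.000000: (-0.200000, -0.100000); f=(-0.200400, -0.020000) → (-0.252104, -0.105200)
0.260000: (-0.252104, -0.105200); f=(-0.252547, -0.026521) → (-0.317766, -0.112096)
0.520000: (-0.317766, -0.112096); f=(-0.318269, -0.035620) → (-0.400516, -0.121357)
(p(0.78), q(0.78)) ≈ (-0.4005, -0.1214)

-0.4005, -0.1214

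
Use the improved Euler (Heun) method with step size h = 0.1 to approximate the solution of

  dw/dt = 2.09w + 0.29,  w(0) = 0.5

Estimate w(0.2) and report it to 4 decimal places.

Heun: k1 = f(t_n, w_n); k2 = f(t_n + h, w_n + h·k1); w_{n+1} = w_n + (h/2)·(k1 + k2).
t=0.000000, w=0.500000:
  k1 = f(0.000000, 0.500000) = 1.335000
  k2 = f(0.100000, 0.633500) = 1.614015
  w ← 0.500000 + (0.1/2)·(1.335000 + 1.614015) = 0.647451
t=0.100000, w=0.647451:
  k1 = f(0.100000, 0.647451) = 1.643172
  k2 = f(0.200000, 0.811768) = 1.986595
  w ← 0.647451 + (0.1/2)·(1.643172 + 1.986595) = 0.828939
w(0.2) ≈ 0.8289

0.8289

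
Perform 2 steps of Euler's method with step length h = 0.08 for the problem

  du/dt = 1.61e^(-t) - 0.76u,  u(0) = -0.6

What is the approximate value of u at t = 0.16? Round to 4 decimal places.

Euler: u_{n+1} = u_n + h·f(t_n, u_n).
t=0.000000, u=-0.600000: f=2.066000 → u ← -0.600000 + 0.08·2.066000 = -0.434720
t=0.080000, u=-0.434720: f=1.816605 → u ← -0.434720 + 0.08·1.816605 = -0.289392
u(0.16) ≈ -0.2894

-0.2894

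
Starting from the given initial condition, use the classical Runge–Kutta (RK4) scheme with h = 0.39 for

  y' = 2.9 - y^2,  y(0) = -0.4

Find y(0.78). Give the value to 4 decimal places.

1.3483

RK4: k1 = f(t_n, y_n); k2 = f(t_n + h/2, y_n + (h/2)·k1); k3 = f(t_n + h/2, y_n + (h/2)·k2); k4 = f(t_n + h, y_n + h·k3); y_{n+1} = y_n + (h/6)·(k1 + 2k2 + 2k3 + k4).
t=0.000000, y=-0.400000:
  k1 = f(0.000000, -0.400000) = 2.740000
  k2 = f(0.195000, 0.134300) = 2.881964
  k3 = f(0.195000, 0.161983) = 2.873762
  k4 = f(0.390000, 0.720767) = 2.380495
  y ← -0.400000 + (0.39/6)·(k1 + 2k2 + 2k3 + k4) = 0.681076
t=0.390000, y=0.681076:
  k1 = f(0.390000, 0.681076) = 2.436135
  k2 = f(0.585000, 1.156123) = 1.563380
  k3 = f(0.585000, 0.985936) = 1.927931
  k4 = f(0.780000, 1.432970) = 0.846598
  y ← 0.681076 + (0.39/6)·(k1 + 2k2 + 2k3 + k4) = 1.348325
y(0.78) ≈ 1.3483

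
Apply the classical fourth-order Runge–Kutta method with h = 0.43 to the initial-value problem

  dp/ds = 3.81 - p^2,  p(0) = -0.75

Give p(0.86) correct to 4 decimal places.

1.6351

RK4: k1 = f(s_n, p_n); k2 = f(s_n + h/2, p_n + (h/2)·k1); k3 = f(s_n + h/2, p_n + (h/2)·k2); k4 = f(s_n + h, p_n + h·k3); p_{n+1} = p_n + (h/6)·(k1 + 2k2 + 2k3 + k4).
s=0.000000, p=-0.750000:
  k1 = f(0.000000, -0.750000) = 3.247500
  k2 = f(0.215000, -0.051787) = 3.807318
  k3 = f(0.215000, 0.068573) = 3.805298
  k4 = f(0.430000, 0.886278) = 3.024511
  p ← -0.750000 + (0.43/6)·(k1 + 2k2 + 2k3 + k4) = 0.790636
s=0.430000, p=0.790636:
  k1 = f(0.430000, 0.790636) = 3.184895
  k2 = f(0.645000, 1.475388) = 1.633230
  k3 = f(0.645000, 1.141780) = 2.506338
  k4 = f(0.860000, 1.868361) = 0.319227
  p ← 0.790636 + (0.43/6)·(k1 + 2k2 + 2k3 + k4) = 1.635103
p(0.86) ≈ 1.6351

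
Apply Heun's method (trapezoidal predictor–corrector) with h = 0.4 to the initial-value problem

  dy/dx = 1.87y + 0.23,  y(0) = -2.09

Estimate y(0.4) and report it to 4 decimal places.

-4.1116

Heun: k1 = f(x_n, y_n); k2 = f(x_n + h, y_n + h·k1); y_{n+1} = y_n + (h/2)·(k1 + k2).
x=0.000000, y=-2.090000:
  k1 = f(0.000000, -2.090000) = -3.678300
  k2 = f(0.400000, -3.561320) = -6.429668
  y ← -2.090000 + (0.4/2)·(-3.678300 + (-6.429668)) = -4.111594
y(0.4) ≈ -4.1116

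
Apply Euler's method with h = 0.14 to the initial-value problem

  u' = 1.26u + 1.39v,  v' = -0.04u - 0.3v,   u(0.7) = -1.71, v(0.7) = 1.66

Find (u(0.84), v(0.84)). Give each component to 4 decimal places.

Euler on (u,v): u_{n+1} = u_n + h·u', v_{n+1} = v_n + h·v'.
0.700000: (-1.710000, 1.660000); f=(0.152800, -0.429600) → (-1.688608, 1.599856)
(u(0.84), v(0.84)) ≈ (-1.6886, 1.5999)

-1.6886, 1.5999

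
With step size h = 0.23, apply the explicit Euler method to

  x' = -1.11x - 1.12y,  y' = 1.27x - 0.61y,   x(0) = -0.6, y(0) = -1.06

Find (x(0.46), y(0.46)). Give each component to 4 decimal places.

0.1505, -0.9849

Euler on (x,y): x_{n+1} = x_n + h·x', y_{n+1} = y_n + h·y'.
0.000000: (-0.600000, -1.060000); f=(1.853200, -0.115400) → (-0.173764, -1.086542)
0.230000: (-0.173764, -1.086542); f=(1.409805, 0.442110) → (0.150491, -0.984857)
(x(0.46), y(0.46)) ≈ (0.1505, -0.9849)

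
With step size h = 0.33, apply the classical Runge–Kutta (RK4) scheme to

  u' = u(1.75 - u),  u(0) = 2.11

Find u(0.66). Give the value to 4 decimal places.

RK4: k1 = f(x_n, u_n); k2 = f(x_n + h/2, u_n + (h/2)·k1); k3 = f(x_n + h/2, u_n + (h/2)·k2); k4 = f(x_n + h, u_n + h·k3); u_{n+1} = u_n + (h/6)·(k1 + 2k2 + 2k3 + k4).
x=0.000000, u=2.110000:
  k1 = f(0.000000, 2.110000) = -0.759600
  k2 = f(0.165000, 1.984666) = -0.465734
  k3 = f(0.165000, 2.033154) = -0.575696
  k4 = f(0.330000, 1.920020) = -0.326443
  u ← 2.110000 + (0.33/6)·(k1 + 2k2 + 2k3 + k4) = 1.935710
x=0.330000, u=1.935710:
  k1 = f(0.330000, 1.935710) = -0.359482
  k2 = f(0.495000, 1.876396) = -0.237169
  k3 = f(0.495000, 1.896578) = -0.277996
  k4 = f(0.660000, 1.843972) = -0.173281
  u ← 1.935710 + (0.33/6)·(k1 + 2k2 + 2k3 + k4) = 1.849740
u(0.66) ≈ 1.8497

1.8497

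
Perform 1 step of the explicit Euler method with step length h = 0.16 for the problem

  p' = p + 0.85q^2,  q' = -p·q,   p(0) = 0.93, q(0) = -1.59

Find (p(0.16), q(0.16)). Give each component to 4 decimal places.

Euler on (p,q): p_{n+1} = p_n + h·p', q_{n+1} = q_n + h·q'.
0.000000: (0.930000, -1.590000); f=(3.078885, 1.478700) → (1.422622, -1.353408)
(p(0.16), q(0.16)) ≈ (1.4226, -1.3534)

1.4226, -1.3534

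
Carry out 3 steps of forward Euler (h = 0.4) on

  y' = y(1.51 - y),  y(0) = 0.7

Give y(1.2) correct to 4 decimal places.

Euler: y_{n+1} = y_n + h·f(x_n, y_n).
x=0.000000, y=0.700000: f=0.567000 → y ← 0.700000 + 0.4·0.567000 = 0.926800
x=0.400000, y=0.926800: f=0.540510 → y ← 0.926800 + 0.4·0.540510 = 1.143004
x=0.800000, y=1.143004: f=0.419478 → y ← 1.143004 + 0.4·0.419478 = 1.310795
y(1.2) ≈ 1.3108

1.3108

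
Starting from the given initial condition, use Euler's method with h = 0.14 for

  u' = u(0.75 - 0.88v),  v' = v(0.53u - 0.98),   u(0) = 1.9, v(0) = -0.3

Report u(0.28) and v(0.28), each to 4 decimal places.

2.4780, -0.3083

Euler on (u,v): u_{n+1} = u_n + h·u', v_{n+1} = v_n + h·v'.
0.000000: (1.900000, -0.300000); f=(1.926600, -0.008100) → (2.169724, -0.301134)
0.140000: (2.169724, -0.301134); f=(2.202265, -0.051179) → (2.478041, -0.308299)
(u(0.28), v(0.28)) ≈ (2.4780, -0.3083)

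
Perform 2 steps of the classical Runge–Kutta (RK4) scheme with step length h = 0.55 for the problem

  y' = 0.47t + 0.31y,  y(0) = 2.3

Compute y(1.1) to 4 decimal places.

RK4: k1 = f(t_n, y_n); k2 = f(t_n + h/2, y_n + (h/2)·k1); k3 = f(t_n + h/2, y_n + (h/2)·k2); k4 = f(t_n + h, y_n + h·k3); y_{n+1} = y_n + (h/6)·(k1 + 2k2 + 2k3 + k4).
t=0.000000, y=2.300000:
  k1 = f(0.000000, 2.300000) = 0.713000
  k2 = f(0.275000, 2.496075) = 0.903033
  k3 = f(0.275000, 2.548334) = 0.919234
  k4 = f(0.550000, 2.805578) = 1.128229
  y ← 2.300000 + (0.55/6)·(k1 + 2k2 + 2k3 + k4) = 2.802862
t=0.550000, y=2.802862:
  k1 = f(0.550000, 2.802862) = 1.127387
  k2 = f(0.825000, 3.112893) = 1.352747
  k3 = f(0.825000, 3.174867) = 1.371959
  k4 = f(1.100000, 3.557439) = 1.619806
  y ← 2.802862 + (0.55/6)·(k1 + 2k2 + 2k3 + k4) = 3.554217
y(1.1) ≈ 3.5542

3.5542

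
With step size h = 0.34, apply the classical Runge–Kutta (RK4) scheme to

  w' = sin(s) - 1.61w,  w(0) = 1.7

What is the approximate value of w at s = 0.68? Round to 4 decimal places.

RK4: k1 = f(s_n, w_n); k2 = f(s_n + h/2, w_n + (h/2)·k1); k3 = f(s_n + h/2, w_n + (h/2)·k2); k4 = f(s_n + h, w_n + h·k3); w_{n+1} = w_n + (h/6)·(k1 + 2k2 + 2k3 + k4).
s=0.000000, w=1.700000:
  k1 = f(0.000000, 1.700000) = -2.737000
  k2 = f(0.170000, 1.234710) = -1.818701
  k3 = f(0.170000, 1.390821) = -2.070039
  k4 = f(0.340000, 0.996187) = -1.270373
  w ← 1.700000 + (0.34/6)·(k1 + 2k2 + 2k3 + k4) = 1.032192
s=0.340000, w=1.032192:
  k1 = f(0.340000, 1.032192) = -1.328341
  k2 = f(0.510000, 0.806374) = -0.810084
  k3 = f(0.510000, 0.894477) = -0.951931
  k4 = f(0.680000, 0.708535) = -0.511948
  w ← 1.032192 + (0.34/6)·(k1 + 2k2 + 2k3 + k4) = 0.728213
w(0.68) ≈ 0.7282

0.7282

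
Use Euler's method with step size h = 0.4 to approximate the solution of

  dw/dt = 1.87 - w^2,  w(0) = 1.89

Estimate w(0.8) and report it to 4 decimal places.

1.3723

Euler: w_{n+1} = w_n + h·f(t_n, w_n).
t=0.000000, w=1.890000: f=-1.702100 → w ← 1.890000 + 0.4·(-1.702100) = 1.209160
t=0.400000, w=1.209160: f=0.407932 → w ← 1.209160 + 0.4·0.407932 = 1.372333
w(0.8) ≈ 1.3723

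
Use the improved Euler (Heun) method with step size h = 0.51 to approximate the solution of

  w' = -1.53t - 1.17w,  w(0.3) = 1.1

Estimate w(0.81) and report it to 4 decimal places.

0.2762

Heun: k1 = f(t_n, w_n); k2 = f(t_n + h, w_n + h·k1); w_{n+1} = w_n + (h/2)·(k1 + k2).
t=0.300000, w=1.100000:
  k1 = f(0.300000, 1.100000) = -1.746000
  k2 = f(0.810000, 0.209540) = -1.484462
  w ← 1.100000 + (0.51/2)·(-1.746000 + (-1.484462)) = 0.276232
w(0.81) ≈ 0.2762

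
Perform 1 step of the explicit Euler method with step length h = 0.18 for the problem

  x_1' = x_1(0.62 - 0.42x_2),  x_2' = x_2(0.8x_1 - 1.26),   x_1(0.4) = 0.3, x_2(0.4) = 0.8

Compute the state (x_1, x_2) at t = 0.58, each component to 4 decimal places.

0.3153, 0.6531

Euler on (x_1,x_2): x_1_{n+1} = x_1_n + h·x_1', x_2_{n+1} = x_2_n + h·x_2'.
0.400000: (0.300000, 0.800000); f=(0.085200, -0.816000) → (0.315336, 0.653120)
(x_1(0.58), x_2(0.58)) ≈ (0.3153, 0.6531)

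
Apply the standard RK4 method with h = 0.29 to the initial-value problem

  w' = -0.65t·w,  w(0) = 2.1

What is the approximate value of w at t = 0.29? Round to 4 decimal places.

2.0434

RK4: k1 = f(t_n, w_n); k2 = f(t_n + h/2, w_n + (h/2)·k1); k3 = f(t_n + h/2, w_n + (h/2)·k2); k4 = f(t_n + h, w_n + h·k3); w_{n+1} = w_n + (h/6)·(k1 + 2k2 + 2k3 + k4).
t=0.000000, w=2.100000:
  k1 = f(0.000000, 2.100000) = 0.000000
  k2 = f(0.145000, 2.100000) = -0.197925
  k3 = f(0.145000, 2.071301) = -0.195220
  k4 = f(0.290000, 2.043386) = -0.385178
  w ← 2.100000 + (0.29/6)·(k1 + 2k2 + 2k3 + k4) = 2.043379
w(0.29) ≈ 2.0434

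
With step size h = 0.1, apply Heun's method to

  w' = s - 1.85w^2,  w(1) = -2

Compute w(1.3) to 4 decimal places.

-18.0497

Heun: k1 = f(s_n, w_n); k2 = f(s_n + h, w_n + h·k1); w_{n+1} = w_n + (h/2)·(k1 + k2).
s=1.000000, w=-2.000000:
  k1 = f(1.000000, -2.000000) = -6.400000
  k2 = f(1.100000, -2.640000) = -11.793760
  w ← -2.000000 + (0.1/2)·(-6.400000 + (-11.793760)) = -2.909688
s=1.100000, w=-2.909688:
  k1 = f(1.100000, -2.909688) = -14.562626
  k2 = f(1.200000, -4.365951) = -34.063820
  w ← -2.909688 + (0.1/2)·(-14.562626 + (-34.063820)) = -5.341010
s=1.200000, w=-5.341010:
  k1 = f(1.200000, -5.341010) = -51.573824
  k2 = f(1.300000, -10.498393) = -202.600060
  w ← -5.341010 + (0.1/2)·(-51.573824 + (-202.600060)) = -18.049705
w(1.3) ≈ -18.0497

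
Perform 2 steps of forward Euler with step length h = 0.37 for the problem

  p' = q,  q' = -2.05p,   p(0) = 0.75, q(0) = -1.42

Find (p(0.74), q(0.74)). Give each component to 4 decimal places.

-0.5113, -2.1592

Euler on (p,q): p_{n+1} = p_n + h·p', q_{n+1} = q_n + h·q'.
0.000000: (0.750000, -1.420000); f=(-1.420000, -1.537500) → (0.224600, -1.988875)
0.370000: (0.224600, -1.988875); f=(-1.988875, -0.460430) → (-0.511284, -2.159234)
(p(0.74), q(0.74)) ≈ (-0.5113, -2.1592)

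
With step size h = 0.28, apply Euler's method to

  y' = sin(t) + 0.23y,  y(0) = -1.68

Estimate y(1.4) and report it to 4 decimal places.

-1.5595

Euler: y_{n+1} = y_n + h·f(t_n, y_n).
t=0.000000, y=-1.680000: f=-0.386400 → y ← -1.680000 + 0.28·(-0.386400) = -1.788192
t=0.280000, y=-1.788192: f=-0.134929 → y ← -1.788192 + 0.28·(-0.134929) = -1.825972
t=0.560000, y=-1.825972: f=0.111213 → y ← -1.825972 + 0.28·0.111213 = -1.794832
t=0.840000, y=-1.794832: f=0.331832 → y ← -1.794832 + 0.28·0.331832 = -1.701920
t=1.120000, y=-1.701920: f=0.508659 → y ← -1.701920 + 0.28·0.508659 = -1.559495
y(1.4) ≈ -1.5595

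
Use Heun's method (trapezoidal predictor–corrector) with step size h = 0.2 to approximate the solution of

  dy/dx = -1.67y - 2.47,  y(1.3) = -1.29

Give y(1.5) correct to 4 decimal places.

-1.3426

Heun: k1 = f(x_n, y_n); k2 = f(x_n + h, y_n + h·k1); y_{n+1} = y_n + (h/2)·(k1 + k2).
x=1.300000, y=-1.290000:
  k1 = f(1.300000, -1.290000) = -0.315700
  k2 = f(1.500000, -1.353140) = -0.210256
  y ← -1.290000 + (0.2/2)·(-0.315700 + (-0.210256)) = -1.342596
y(1.5) ≈ -1.3426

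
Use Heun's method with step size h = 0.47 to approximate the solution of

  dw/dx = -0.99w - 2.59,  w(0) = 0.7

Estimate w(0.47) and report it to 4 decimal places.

-0.4840

Heun: k1 = f(x_n, w_n); k2 = f(x_n + h, w_n + h·k1); w_{n+1} = w_n + (h/2)·(k1 + k2).
x=0.000000, w=0.700000:
  k1 = f(0.000000, 0.700000) = -3.283000
  k2 = f(0.470000, -0.843010) = -1.755420
  w ← 0.700000 + (0.47/2)·(-3.283000 + (-1.755420)) = -0.484029
w(0.47) ≈ -0.4840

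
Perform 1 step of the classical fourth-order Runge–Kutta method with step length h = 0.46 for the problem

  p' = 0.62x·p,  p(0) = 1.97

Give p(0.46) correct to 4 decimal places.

2.1036

RK4: k1 = f(x_n, p_n); k2 = f(x_n + h/2, p_n + (h/2)·k1); k3 = f(x_n + h/2, p_n + (h/2)·k2); k4 = f(x_n + h, p_n + h·k3); p_{n+1} = p_n + (h/6)·(k1 + 2k2 + 2k3 + k4).
x=0.000000, p=1.970000:
  k1 = f(0.000000, 1.970000) = 0.000000
  k2 = f(0.230000, 1.970000) = 0.280922
  k3 = f(0.230000, 2.034612) = 0.290136
  k4 = f(0.460000, 2.103462) = 0.599907
  p ← 1.970000 + (0.46/6)·(k1 + 2k2 + 2k3 + k4) = 2.103555
p(0.46) ≈ 2.1036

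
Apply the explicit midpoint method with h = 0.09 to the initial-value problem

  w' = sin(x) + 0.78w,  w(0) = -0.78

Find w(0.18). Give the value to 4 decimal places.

Midpoint: k1 = f(x_n, w_n); k2 = f(x_n + h/2, w_n + (h/2)·k1); w_{n+1} = w_n + h·k2.
x=0.000000, w=-0.780000:
  k1 = f(0.000000, -0.780000) = -0.608400
  k2 = f(0.045000, -0.807378) = -0.584770
  w ← -0.780000 + 0.09·(-0.584770) = -0.832629
x=0.090000, w=-0.832629:
  k1 = f(0.090000, -0.832629) = -0.559572
  k2 = f(0.135000, -0.857810) = -0.534502
  w ← -0.832629 + 0.09·(-0.534502) = -0.880734
w(0.18) ≈ -0.8807

-0.8807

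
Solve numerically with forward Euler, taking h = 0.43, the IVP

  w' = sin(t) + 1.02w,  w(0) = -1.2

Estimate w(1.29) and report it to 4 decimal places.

Euler: w_{n+1} = w_n + h·f(t_n, w_n).
t=0.000000, w=-1.200000: f=-1.224000 → w ← -1.200000 + 0.43·(-1.224000) = -1.726320
t=0.430000, w=-1.726320: f=-1.343976 → w ← -1.726320 + 0.43·(-1.343976) = -2.304230
t=0.860000, w=-2.304230: f=-1.592472 → w ← -2.304230 + 0.43·(-1.592472) = -2.988992
w(1.29) ≈ -2.9890

-2.9890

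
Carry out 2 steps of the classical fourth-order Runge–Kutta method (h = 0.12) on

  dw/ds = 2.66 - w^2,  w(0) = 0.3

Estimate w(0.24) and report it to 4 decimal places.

RK4: k1 = f(s_n, w_n); k2 = f(s_n + h/2, w_n + (h/2)·k1); k3 = f(s_n + h/2, w_n + (h/2)·k2); k4 = f(s_n + h, w_n + h·k3); w_{n+1} = w_n + (h/6)·(k1 + 2k2 + 2k3 + k4).
s=0.000000, w=0.300000:
  k1 = f(0.000000, 0.300000) = 2.570000
  k2 = f(0.060000, 0.454200) = 2.453702
  k3 = f(0.060000, 0.447222) = 2.459992
  k4 = f(0.120000, 0.595199) = 2.305738
  w ← 0.300000 + (0.12/6)·(k1 + 2k2 + 2k3 + k4) = 0.594063
s=0.120000, w=0.594063:
  k1 = f(0.120000, 0.594063) = 2.307090
  k2 = f(0.180000, 0.732488) = 2.123461
  k3 = f(0.180000, 0.721470) = 2.139481
  k4 = f(0.240000, 0.850800) = 1.936139
  w ← 0.594063 + (0.12/6)·(k1 + 2k2 + 2k3 + k4) = 0.849445
w(0.24) ≈ 0.8494

0.8494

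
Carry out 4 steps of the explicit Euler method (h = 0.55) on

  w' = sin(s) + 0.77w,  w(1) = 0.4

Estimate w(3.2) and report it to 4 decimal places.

Euler: w_{n+1} = w_n + h·f(s_n, w_n).
s=1.000000, w=0.400000: f=1.149471 → w ← 0.400000 + 0.55·1.149471 = 1.032209
s=1.550000, w=1.032209: f=1.794585 → w ← 1.032209 + 0.55·1.794585 = 2.019231
s=2.100000, w=2.019231: f=2.418017 → w ← 2.019231 + 0.55·2.418017 = 3.349140
s=2.650000, w=3.349140: f=3.050868 → w ← 3.349140 + 0.55·3.050868 = 5.027118
w(3.2) ≈ 5.0271

5.0271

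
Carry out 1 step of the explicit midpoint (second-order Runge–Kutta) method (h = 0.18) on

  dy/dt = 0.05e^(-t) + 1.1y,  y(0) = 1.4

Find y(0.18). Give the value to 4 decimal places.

Midpoint: k1 = f(t_n, y_n); k2 = f(t_n + h/2, y_n + (h/2)·k1); y_{n+1} = y_n + h·k2.
t=0.000000, y=1.400000:
  k1 = f(0.000000, 1.400000) = 1.590000
  k2 = f(0.090000, 1.543100) = 1.743107
  y ← 1.400000 + 0.18·1.743107 = 1.713759
y(0.18) ≈ 1.7138

1.7138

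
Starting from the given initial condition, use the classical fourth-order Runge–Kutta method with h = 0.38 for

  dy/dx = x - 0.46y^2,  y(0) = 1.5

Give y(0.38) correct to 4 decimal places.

RK4: k1 = f(x_n, y_n); k2 = f(x_n + h/2, y_n + (h/2)·k1); k3 = f(x_n + h/2, y_n + (h/2)·k2); k4 = f(x_n + h, y_n + h·k3); y_{n+1} = y_n + (h/6)·(k1 + 2k2 + 2k3 + k4).
x=0.000000, y=1.500000:
  k1 = f(0.000000, 1.500000) = -1.035000
  k2 = f(0.190000, 1.303350) = -0.591412
  k3 = f(0.190000, 1.387632) = -0.695740
  k4 = f(0.380000, 1.235619) = -0.322307
  y ← 1.500000 + (0.38/6)·(k1 + 2k2 + 2k3 + k4) = 1.250998
y(0.38) ≈ 1.2510

1.2510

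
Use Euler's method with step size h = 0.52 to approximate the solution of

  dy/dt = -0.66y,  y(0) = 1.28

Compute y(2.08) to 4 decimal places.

Euler: y_{n+1} = y_n + h·f(t_n, y_n).
t=0.000000, y=1.280000: f=-0.844800 → y ← 1.280000 + 0.52·(-0.844800) = 0.840704
t=0.520000, y=0.840704: f=-0.554865 → y ← 0.840704 + 0.52·(-0.554865) = 0.552174
t=1.040000, y=0.552174: f=-0.364435 → y ← 0.552174 + 0.52·(-0.364435) = 0.362668
t=1.560000, y=0.362668: f=-0.239361 → y ← 0.362668 + 0.52·(-0.239361) = 0.238200
y(2.08) ≈ 0.2382

0.2382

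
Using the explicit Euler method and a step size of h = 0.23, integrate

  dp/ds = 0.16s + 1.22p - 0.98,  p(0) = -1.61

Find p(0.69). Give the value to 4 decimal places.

-4.2371

Euler: p_{n+1} = p_n + h·f(s_n, p_n).
s=0.000000, p=-1.610000: f=-2.944200 → p ← -1.610000 + 0.23·(-2.944200) = -2.287166
s=0.230000, p=-2.287166: f=-3.733543 → p ← -2.287166 + 0.23·(-3.733543) = -3.145881
s=0.460000, p=-3.145881: f=-4.744375 → p ← -3.145881 + 0.23·(-4.744375) = -4.237087
p(0.69) ≈ -4.2371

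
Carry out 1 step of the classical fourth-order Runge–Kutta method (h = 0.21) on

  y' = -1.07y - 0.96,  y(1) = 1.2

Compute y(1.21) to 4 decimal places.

RK4: k1 = f(s_n, y_n); k2 = f(s_n + h/2, y_n + (h/2)·k1); k3 = f(s_n + h/2, y_n + (h/2)·k2); k4 = f(s_n + h, y_n + h·k3); y_{n+1} = y_n + (h/6)·(k1 + 2k2 + 2k3 + k4).
s=1.000000, y=1.200000:
  k1 = f(1.000000, 1.200000) = -2.244000
  k2 = f(1.105000, 0.964380) = -1.991887
  k3 = f(1.105000, 0.990852) = -2.020212
  k4 = f(1.210000, 0.775756) = -1.790058
  y ← 1.200000 + (0.21/6)·(k1 + 2k2 + 2k3 + k4) = 0.777961
y(1.21) ≈ 0.7780

0.7780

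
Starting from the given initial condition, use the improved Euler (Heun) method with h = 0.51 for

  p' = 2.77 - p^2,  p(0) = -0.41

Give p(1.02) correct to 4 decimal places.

Heun: k1 = f(s_n, p_n); k2 = f(s_n + h, p_n + h·k1); p_{n+1} = p_n + (h/2)·(k1 + k2).
s=0.000000, p=-0.410000:
  k1 = f(0.000000, -0.410000) = 2.601900
  k2 = f(0.510000, 0.916969) = 1.929168
  p ← -0.410000 + (0.51/2)·(2.601900 + 1.929168) = 0.745422
s=0.510000, p=0.745422:
  k1 = f(0.510000, 0.745422) = 2.214346
  k2 = f(1.020000, 1.874739) = -0.744645
  p ← 0.745422 + (0.51/2)·(2.214346 + (-0.744645)) = 1.120196
p(1.02) ≈ 1.1202

1.1202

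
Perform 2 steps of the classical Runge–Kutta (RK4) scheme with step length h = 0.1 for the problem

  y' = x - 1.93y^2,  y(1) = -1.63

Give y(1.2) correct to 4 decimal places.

RK4: k1 = f(x_n, y_n); k2 = f(x_n + h/2, y_n + (h/2)·k1); k3 = f(x_n + h/2, y_n + (h/2)·k2); k4 = f(x_n + h, y_n + h·k3); y_{n+1} = y_n + (h/6)·(k1 + 2k2 + 2k3 + k4).
x=1.000000, y=-1.630000:
  k1 = f(1.000000, -1.630000) = -4.127817
  k2 = f(1.050000, -1.836391) = -5.458600
  k3 = f(1.050000, -1.902930) = -5.938805
  k4 = f(1.100000, -2.223881) = -8.445094
  y ← -1.630000 + (0.1/6)·(k1 + 2k2 + 2k3 + k4) = -2.219462
x=1.100000, y=-2.219462:
  k1 = f(1.100000, -2.219462) = -8.407202
  k2 = f(1.150000, -2.639822) = -12.299515
  k3 = f(1.150000, -2.834438) = -14.355692
  k4 = f(1.200000, -3.655031) = -24.583359
  y ← -2.219462 + (0.1/6)·(k1 + 2k2 + 2k3 + k4) = -3.657812
y(1.2) ≈ -3.6578

-3.6578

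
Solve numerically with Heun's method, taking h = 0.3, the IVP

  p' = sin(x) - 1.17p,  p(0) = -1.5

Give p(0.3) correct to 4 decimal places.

-1.0216

Heun: k1 = f(x_n, p_n); k2 = f(x_n + h, p_n + h·k1); p_{n+1} = p_n + (h/2)·(k1 + k2).
x=0.000000, p=-1.500000:
  k1 = f(0.000000, -1.500000) = 1.755000
  k2 = f(0.300000, -0.973500) = 1.434515
  p ← -1.500000 + (0.3/2)·(1.755000 + 1.434515) = -1.021573
p(0.3) ≈ -1.0216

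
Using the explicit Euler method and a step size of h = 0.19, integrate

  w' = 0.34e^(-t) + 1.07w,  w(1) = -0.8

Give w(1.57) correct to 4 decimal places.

Euler: w_{n+1} = w_n + h·f(t_n, w_n).
t=1.000000, w=-0.800000: f=-0.730921 → w ← -0.800000 + 0.19·(-0.730921) = -0.938875
t=1.190000, w=-0.938875: f=-0.901161 → w ← -0.938875 + 0.19·(-0.901161) = -1.110096
t=1.380000, w=-1.110096: f=-1.102266 → w ← -1.110096 + 0.19·(-1.102266) = -1.319526
w(1.57) ≈ -1.3195

-1.3195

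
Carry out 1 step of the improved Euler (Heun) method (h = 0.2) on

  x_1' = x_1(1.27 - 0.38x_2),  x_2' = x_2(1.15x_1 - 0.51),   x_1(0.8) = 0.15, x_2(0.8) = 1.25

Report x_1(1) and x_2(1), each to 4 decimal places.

0.1763, 1.1717

Heun on (x_1,x_2): k1 = f(s_n, state_n); k2 = f(s_n + h, state_n + h·k1); state_{n+1} = state_n + (h/2)·(k1 + k2).
0.800000: (0.150000, 1.250000)
  k1 = (0.119250, -0.421875)
  predictor → (0.173850, 1.165625)
  k2 = (0.143785, -0.361428)
  → (0.176303, 1.171670)
(x_1(1), x_2(1)) ≈ (0.1763, 1.1717)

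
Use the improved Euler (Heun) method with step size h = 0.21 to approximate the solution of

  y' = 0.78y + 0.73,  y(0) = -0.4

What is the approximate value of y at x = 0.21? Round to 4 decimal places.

-0.3050

Heun: k1 = f(x_n, y_n); k2 = f(x_n + h, y_n + h·k1); y_{n+1} = y_n + (h/2)·(k1 + k2).
x=0.000000, y=-0.400000:
  k1 = f(0.000000, -0.400000) = 0.418000
  k2 = f(0.210000, -0.312220) = 0.486468
  y ← -0.400000 + (0.21/2)·(0.418000 + 0.486468) = -0.305031
y(0.21) ≈ -0.3050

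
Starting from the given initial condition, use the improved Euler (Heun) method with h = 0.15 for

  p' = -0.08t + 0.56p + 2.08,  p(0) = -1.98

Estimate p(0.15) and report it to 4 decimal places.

-1.8291

Heun: k1 = f(t_n, p_n); k2 = f(t_n + h, p_n + h·k1); p_{n+1} = p_n + (h/2)·(k1 + k2).
t=0.000000, p=-1.980000:
  k1 = f(0.000000, -1.980000) = 0.971200
  k2 = f(0.150000, -1.834320) = 1.040781
  p ← -1.980000 + (0.15/2)·(0.971200 + 1.040781) = -1.829101
p(0.15) ≈ -1.8291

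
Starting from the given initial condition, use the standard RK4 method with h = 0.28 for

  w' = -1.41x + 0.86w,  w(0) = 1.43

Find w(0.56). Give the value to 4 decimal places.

RK4: k1 = f(x_n, w_n); k2 = f(x_n + h/2, w_n + (h/2)·k1); k3 = f(x_n + h/2, w_n + (h/2)·k2); k4 = f(x_n + h, w_n + h·k3); w_{n+1} = w_n + (h/6)·(k1 + 2k2 + 2k3 + k4).
x=0.000000, w=1.430000:
  k1 = f(0.000000, 1.430000) = 1.229800
  k2 = f(0.140000, 1.602172) = 1.180468
  k3 = f(0.140000, 1.595266) = 1.174528
  k4 = f(0.280000, 1.758868) = 1.117826
  w ← 1.430000 + (0.28/6)·(k1 + 2k2 + 2k3 + k4) = 1.759356
x=0.280000, w=1.759356:
  k1 = f(0.280000, 1.759356) = 1.118246
  k2 = f(0.420000, 1.915910) = 1.055483
  k3 = f(0.420000, 1.907123) = 1.047926
  k4 = f(0.560000, 2.052775) = 0.975786
  w ← 1.759356 + (0.28/6)·(k1 + 2k2 + 2k3 + k4) = 2.053395
w(0.56) ≈ 2.0534

2.0534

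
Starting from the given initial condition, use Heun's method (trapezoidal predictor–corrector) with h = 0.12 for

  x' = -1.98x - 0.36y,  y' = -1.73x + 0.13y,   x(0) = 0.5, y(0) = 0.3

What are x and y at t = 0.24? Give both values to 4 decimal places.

Heun on (x,y): k1 = f(t_n, state_n); k2 = f(t_n + h, state_n + h·k1); state_{n+1} = state_n + (h/2)·(k1 + k2).
0.000000: (0.500000, 0.300000)
  k1 = (-1.098000, -0.826000)
  predictor → (0.368240, 0.200880)
  k2 = (-0.801432, -0.610941)
  → (0.386034, 0.213784)
0.120000: (0.386034, 0.213784)
  k1 = (-0.841310, -0.640047)
  predictor → (0.285077, 0.136978)
  k2 = (-0.613764, -0.475376)
  → (0.298730, 0.146858)
(x(0.24), y(0.24)) ≈ (0.2987, 0.1469)

0.2987, 0.1469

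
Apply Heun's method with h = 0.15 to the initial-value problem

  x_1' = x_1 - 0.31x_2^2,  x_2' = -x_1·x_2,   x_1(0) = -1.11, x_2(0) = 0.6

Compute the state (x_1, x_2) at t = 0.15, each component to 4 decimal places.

Heun on (x_1,x_2): k1 = f(t_n, state_n); k2 = f(t_n + h, state_n + h·k1); state_{n+1} = state_n + (h/2)·(k1 + k2).
0.000000: (-1.110000, 0.600000)
  k1 = (-1.221600, 0.666000)
  predictor → (-1.293240, 0.699900)
  k2 = (-1.445097, 0.905139)
  → (-1.310002, 0.717835)
(x_1(0.15), x_2(0.15)) ≈ (-1.3100, 0.7178)

-1.3100, 0.7178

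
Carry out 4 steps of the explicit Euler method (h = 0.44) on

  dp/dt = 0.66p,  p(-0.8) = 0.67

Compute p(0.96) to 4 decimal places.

Euler: p_{n+1} = p_n + h·f(t_n, p_n).
t=-0.800000, p=0.670000: f=0.442200 → p ← 0.670000 + 0.44·0.442200 = 0.864568
t=-0.360000, p=0.864568: f=0.570615 → p ← 0.864568 + 0.44·0.570615 = 1.115639
t=0.080000, p=1.115639: f=0.736321 → p ← 1.115639 + 0.44·0.736321 = 1.439620
t=0.520000, p=1.439620: f=0.950149 → p ← 1.439620 + 0.44·0.950149 = 1.857686
p(0.96) ≈ 1.8577

1.8577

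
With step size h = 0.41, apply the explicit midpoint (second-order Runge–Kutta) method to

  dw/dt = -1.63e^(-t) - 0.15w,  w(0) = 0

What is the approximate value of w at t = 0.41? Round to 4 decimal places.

Midpoint: k1 = f(t_n, w_n); k2 = f(t_n + h/2, w_n + (h/2)·k1); w_{n+1} = w_n + h·k2.
t=0.000000, w=0.000000:
  k1 = f(0.000000, 0.000000) = -1.630000
  k2 = f(0.205000, -0.334150) = -1.277753
  w ← 0.000000 + 0.41·(-1.277753) = -0.523879
w(0.41) ≈ -0.5239

-0.5239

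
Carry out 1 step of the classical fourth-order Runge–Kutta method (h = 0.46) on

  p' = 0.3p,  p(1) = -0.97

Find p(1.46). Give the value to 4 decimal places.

-1.1135

RK4: k1 = f(x_n, p_n); k2 = f(x_n + h/2, p_n + (h/2)·k1); k3 = f(x_n + h/2, p_n + (h/2)·k2); k4 = f(x_n + h, p_n + h·k3); p_{n+1} = p_n + (h/6)·(k1 + 2k2 + 2k3 + k4).
x=1.000000, p=-0.970000:
  k1 = f(1.000000, -0.970000) = -0.291000
  k2 = f(1.230000, -1.036930) = -0.311079
  k3 = f(1.230000, -1.041548) = -0.312464
  k4 = f(1.460000, -1.113734) = -0.334120
  p ← -0.970000 + (0.46/6)·(k1 + 2k2 + 2k3 + k4) = -1.113536
p(1.46) ≈ -1.1135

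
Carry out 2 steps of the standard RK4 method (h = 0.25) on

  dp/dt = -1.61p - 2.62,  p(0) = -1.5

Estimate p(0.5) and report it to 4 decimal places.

-1.5704

RK4: k1 = f(t_n, p_n); k2 = f(t_n + h/2, p_n + (h/2)·k1); k3 = f(t_n + h/2, p_n + (h/2)·k2); k4 = f(t_n + h, p_n + h·k3); p_{n+1} = p_n + (h/6)·(k1 + 2k2 + 2k3 + k4).
t=0.000000, p=-1.500000:
  k1 = f(0.000000, -1.500000) = -0.205000
  k2 = f(0.125000, -1.525625) = -0.163744
  k3 = f(0.125000, -1.520468) = -0.172047
  k4 = f(0.250000, -1.543012) = -0.135751
  p ← -1.500000 + (0.25/6)·(k1 + 2k2 + 2k3 + k4) = -1.542180
t=0.250000, p=-1.542180:
  k1 = f(0.250000, -1.542180) = -0.137089
  k2 = f(0.375000, -1.559317) = -0.109500
  k3 = f(0.375000, -1.555868) = -0.115052
  k4 = f(0.500000, -1.570944) = -0.090781
  p ← -1.542180 + (0.25/6)·(k1 + 2k2 + 2k3 + k4) = -1.570388
p(0.5) ≈ -1.5704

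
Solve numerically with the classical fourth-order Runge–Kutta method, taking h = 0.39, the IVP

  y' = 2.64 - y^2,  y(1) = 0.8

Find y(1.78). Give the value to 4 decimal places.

RK4: k1 = f(x_n, y_n); k2 = f(x_n + h/2, y_n + (h/2)·k1); k3 = f(x_n + h/2, y_n + (h/2)·k2); k4 = f(x_n + h, y_n + h·k3); y_{n+1} = y_n + (h/6)·(k1 + 2k2 + 2k3 + k4).
x=1.000000, y=0.800000:
  k1 = f(1.000000, 0.800000) = 2.000000
  k2 = f(1.195000, 1.190000) = 1.223900
  k3 = f(1.195000, 1.038661) = 1.561184
  k4 = f(1.390000, 1.408862) = 0.655108
  y ← 0.800000 + (0.39/6)·(k1 + 2k2 + 2k3 + k4) = 1.334643
x=1.390000, y=1.334643:
  k1 = f(1.390000, 1.334643) = 0.858728
  k2 = f(1.585000, 1.502095) = 0.383711
  k3 = f(1.585000, 1.409467) = 0.653404
  k4 = f(1.780000, 1.589471) = 0.113583
  y ← 1.334643 + (0.39/6)·(k1 + 2k2 + 2k3 + k4) = 1.532668
y(1.78) ≈ 1.5327

1.5327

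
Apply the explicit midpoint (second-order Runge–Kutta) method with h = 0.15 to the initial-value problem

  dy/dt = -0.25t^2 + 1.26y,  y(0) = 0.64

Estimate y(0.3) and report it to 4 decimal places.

Midpoint: k1 = f(t_n, y_n); k2 = f(t_n + h/2, y_n + (h/2)·k1); y_{n+1} = y_n + h·k2.
t=0.000000, y=0.640000:
  k1 = f(0.000000, 0.640000) = 0.806400
  k2 = f(0.075000, 0.700480) = 0.881199
  y ← 0.640000 + 0.15·0.881199 = 0.772180
t=0.150000, y=0.772180:
  k1 = f(0.150000, 0.772180) = 0.967322
  k2 = f(0.225000, 0.844729) = 1.051702
  y ← 0.772180 + 0.15·1.051702 = 0.929935
y(0.3) ≈ 0.9299

0.9299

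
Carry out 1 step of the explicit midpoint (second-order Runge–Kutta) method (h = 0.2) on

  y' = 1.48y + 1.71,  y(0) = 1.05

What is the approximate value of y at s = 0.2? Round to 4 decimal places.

Midpoint: k1 = f(s_n, y_n); k2 = f(s_n + h/2, y_n + (h/2)·k1); y_{n+1} = y_n + h·k2.
s=0.000000, y=1.050000:
  k1 = f(0.000000, 1.050000) = 3.264000
  k2 = f(0.100000, 1.376400) = 3.747072
  y ← 1.050000 + 0.2·3.747072 = 1.799414
y(0.2) ≈ 1.7994

1.7994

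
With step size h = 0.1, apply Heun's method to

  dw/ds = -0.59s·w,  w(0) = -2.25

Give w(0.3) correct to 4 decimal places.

Heun: k1 = f(s_n, w_n); k2 = f(s_n + h, w_n + h·k1); w_{n+1} = w_n + (h/2)·(k1 + k2).
s=0.000000, w=-2.250000:
  k1 = f(0.000000, -2.250000) = 0.000000
  k2 = f(0.100000, -2.250000) = 0.132750
  w ← -2.250000 + (0.1/2)·(0.000000 + 0.132750) = -2.243362
s=0.100000, w=-2.243362:
  k1 = f(0.100000, -2.243362) = 0.132358
  k2 = f(0.200000, -2.230127) = 0.263155
  w ← -2.243362 + (0.1/2)·(0.132358 + 0.263155) = -2.223587
s=0.200000, w=-2.223587:
  k1 = f(0.200000, -2.223587) = 0.262383
  k2 = f(0.300000, -2.197349) = 0.388931
  w ← -2.223587 + (0.1/2)·(0.262383 + 0.388931) = -2.191021
w(0.3) ≈ -2.1910

-2.1910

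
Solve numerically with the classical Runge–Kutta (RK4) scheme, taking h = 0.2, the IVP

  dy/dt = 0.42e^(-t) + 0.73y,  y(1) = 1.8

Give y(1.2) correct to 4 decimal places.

2.1132

RK4: k1 = f(t_n, y_n); k2 = f(t_n + h/2, y_n + (h/2)·k1); k3 = f(t_n + h/2, y_n + (h/2)·k2); k4 = f(t_n + h, y_n + h·k3); y_{n+1} = y_n + (h/6)·(k1 + 2k2 + 2k3 + k4).
t=1.000000, y=1.800000:
  k1 = f(1.000000, 1.800000) = 1.468509
  k2 = f(1.100000, 1.946851) = 1.561007
  k3 = f(1.100000, 1.956101) = 1.567759
  k4 = f(1.200000, 2.113552) = 1.669394
  y ← 1.800000 + (0.2/6)·(k1 + 2k2 + 2k3 + k4) = 2.113181
y(1.2) ≈ 2.1132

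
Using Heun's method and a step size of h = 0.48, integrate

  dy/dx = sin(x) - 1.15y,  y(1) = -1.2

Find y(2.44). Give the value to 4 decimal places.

Heun: k1 = f(x_n, y_n); k2 = f(x_n + h, y_n + h·k1); y_{n+1} = y_n + (h/2)·(k1 + k2).
x=1.000000, y=-1.200000:
  k1 = f(1.000000, -1.200000) = 2.221471
  k2 = f(1.480000, -0.133694) = 1.149629
  y ← -1.200000 + (0.48/2)·(2.221471 + 1.149629) = -0.390936
x=1.480000, y=-0.390936:
  k1 = f(1.480000, -0.390936) = 1.445457
  k2 = f(1.960000, 0.302883) = 0.576896
  y ← -0.390936 + (0.48/2)·(1.445457 + 0.576896) = 0.094429
x=1.960000, y=0.094429:
  k1 = f(1.960000, 0.094429) = 0.816619
  k2 = f(2.440000, 0.486406) = 0.086069
  y ← 0.094429 + (0.48/2)·(0.816619 + 0.086069) = 0.311074
y(2.44) ≈ 0.3111

0.3111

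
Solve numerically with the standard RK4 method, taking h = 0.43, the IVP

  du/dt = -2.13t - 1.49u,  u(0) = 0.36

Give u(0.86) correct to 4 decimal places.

-0.4369

RK4: k1 = f(t_n, u_n); k2 = f(t_n + h/2, u_n + (h/2)·k1); k3 = f(t_n + h/2, u_n + (h/2)·k2); k4 = f(t_n + h, u_n + h·k3); u_{n+1} = u_n + (h/6)·(k1 + 2k2 + 2k3 + k4).
t=0.000000, u=0.360000:
  k1 = f(0.000000, 0.360000) = -0.536400
  k2 = f(0.215000, 0.244674) = -0.822514
  k3 = f(0.215000, 0.183159) = -0.730858
  k4 = f(0.430000, 0.045731) = -0.984040
  u ← 0.360000 + (0.43/6)·(k1 + 2k2 + 2k3 + k4) = 0.028385
t=0.430000, u=0.028385:
  k1 = f(0.430000, 0.028385) = -0.958194
  k2 = f(0.645000, -0.177626) = -1.109187
  k3 = f(0.645000, -0.210090) = -1.060816
  k4 = f(0.860000, -0.427766) = -1.194429
  u ← 0.028385 + (0.43/6)·(k1 + 2k2 + 2k3 + k4) = -0.436920
u(0.86) ≈ -0.4369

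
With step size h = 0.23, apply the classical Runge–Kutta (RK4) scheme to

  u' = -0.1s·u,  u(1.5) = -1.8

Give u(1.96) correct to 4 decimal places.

-1.6623

RK4: k1 = f(s_n, u_n); k2 = f(s_n + h/2, u_n + (h/2)·k1); k3 = f(s_n + h/2, u_n + (h/2)·k2); k4 = f(s_n + h, u_n + h·k3); u_{n+1} = u_n + (h/6)·(k1 + 2k2 + 2k3 + k4).
s=1.500000, u=-1.800000:
  k1 = f(1.500000, -1.800000) = 0.270000
  k2 = f(1.615000, -1.768950) = 0.285685
  k3 = f(1.615000, -1.767146) = 0.285394
  k4 = f(1.730000, -1.734359) = 0.300044
  u ← -1.800000 + (0.23/6)·(k1 + 2k2 + 2k3 + k4) = -1.734366
s=1.730000, u=-1.734366:
  k1 = f(1.730000, -1.734366) = 0.300045
  k2 = f(1.845000, -1.699860) = 0.313624
  k3 = f(1.845000, -1.698299) = 0.313336
  k4 = f(1.960000, -1.662298) = 0.325810
  u ← -1.734366 + (0.23/6)·(k1 + 2k2 + 2k3 + k4) = -1.662307
u(1.96) ≈ -1.6623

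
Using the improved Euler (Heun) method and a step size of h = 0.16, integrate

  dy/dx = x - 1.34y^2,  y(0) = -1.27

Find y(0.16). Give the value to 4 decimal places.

Heun: k1 = f(x_n, y_n); k2 = f(x_n + h, y_n + h·k1); y_{n+1} = y_n + (h/2)·(k1 + k2).
x=0.000000, y=-1.270000:
  k1 = f(0.000000, -1.270000) = -2.161286
  k2 = f(0.160000, -1.615806) = -3.338510
  y ← -1.270000 + (0.16/2)·(-2.161286 + (-3.338510)) = -1.709984
y(0.16) ≈ -1.7100

-1.7100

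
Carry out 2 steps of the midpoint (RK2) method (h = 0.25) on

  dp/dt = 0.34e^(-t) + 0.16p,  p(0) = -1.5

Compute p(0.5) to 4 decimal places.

Midpoint: k1 = f(t_n, p_n); k2 = f(t_n + h/2, p_n + (h/2)·k1); p_{n+1} = p_n + h·k2.
t=0.000000, p=-1.500000:
  k1 = f(0.000000, -1.500000) = 0.100000
  k2 = f(0.125000, -1.487500) = 0.062049
  p ← -1.500000 + 0.25·0.062049 = -1.484488
t=0.250000, p=-1.484488:
  k1 = f(0.250000, -1.484488) = 0.027274
  k2 = f(0.375000, -1.481078) = -0.003294
  p ← -1.484488 + 0.25·(-0.003294) = -1.485311
p(0.5) ≈ -1.4853

-1.4853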